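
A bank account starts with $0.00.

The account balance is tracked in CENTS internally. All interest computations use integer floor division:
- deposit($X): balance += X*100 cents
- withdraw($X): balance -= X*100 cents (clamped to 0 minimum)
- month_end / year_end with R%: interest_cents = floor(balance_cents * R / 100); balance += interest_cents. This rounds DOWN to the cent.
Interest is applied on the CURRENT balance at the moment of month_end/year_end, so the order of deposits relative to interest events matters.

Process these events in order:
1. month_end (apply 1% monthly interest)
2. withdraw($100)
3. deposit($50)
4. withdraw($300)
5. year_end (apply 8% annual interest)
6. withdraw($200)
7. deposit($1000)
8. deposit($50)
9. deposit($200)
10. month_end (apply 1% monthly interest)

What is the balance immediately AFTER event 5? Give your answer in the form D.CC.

After 1 (month_end (apply 1% monthly interest)): balance=$0.00 total_interest=$0.00
After 2 (withdraw($100)): balance=$0.00 total_interest=$0.00
After 3 (deposit($50)): balance=$50.00 total_interest=$0.00
After 4 (withdraw($300)): balance=$0.00 total_interest=$0.00
After 5 (year_end (apply 8% annual interest)): balance=$0.00 total_interest=$0.00

Answer: 0.00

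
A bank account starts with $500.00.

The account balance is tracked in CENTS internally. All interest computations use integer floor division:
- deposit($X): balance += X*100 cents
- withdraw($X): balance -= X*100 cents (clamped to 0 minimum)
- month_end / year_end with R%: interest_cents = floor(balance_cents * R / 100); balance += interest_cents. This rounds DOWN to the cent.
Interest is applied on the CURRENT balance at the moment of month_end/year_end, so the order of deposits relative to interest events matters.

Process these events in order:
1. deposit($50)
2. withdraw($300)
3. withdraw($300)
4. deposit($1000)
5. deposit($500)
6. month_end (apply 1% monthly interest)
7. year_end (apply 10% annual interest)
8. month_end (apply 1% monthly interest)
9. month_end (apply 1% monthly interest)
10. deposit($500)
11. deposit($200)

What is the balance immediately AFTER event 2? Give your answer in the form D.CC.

Answer: 250.00

Derivation:
After 1 (deposit($50)): balance=$550.00 total_interest=$0.00
After 2 (withdraw($300)): balance=$250.00 total_interest=$0.00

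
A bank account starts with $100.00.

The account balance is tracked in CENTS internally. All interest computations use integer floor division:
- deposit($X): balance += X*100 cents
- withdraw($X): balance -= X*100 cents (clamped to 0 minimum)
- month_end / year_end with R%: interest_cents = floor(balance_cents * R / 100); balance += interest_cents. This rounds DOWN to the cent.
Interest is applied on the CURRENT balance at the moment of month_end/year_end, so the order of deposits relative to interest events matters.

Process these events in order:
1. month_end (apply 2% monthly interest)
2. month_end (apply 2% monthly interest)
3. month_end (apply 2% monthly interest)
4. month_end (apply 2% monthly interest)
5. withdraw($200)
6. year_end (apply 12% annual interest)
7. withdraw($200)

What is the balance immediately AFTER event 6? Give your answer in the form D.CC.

After 1 (month_end (apply 2% monthly interest)): balance=$102.00 total_interest=$2.00
After 2 (month_end (apply 2% monthly interest)): balance=$104.04 total_interest=$4.04
After 3 (month_end (apply 2% monthly interest)): balance=$106.12 total_interest=$6.12
After 4 (month_end (apply 2% monthly interest)): balance=$108.24 total_interest=$8.24
After 5 (withdraw($200)): balance=$0.00 total_interest=$8.24
After 6 (year_end (apply 12% annual interest)): balance=$0.00 total_interest=$8.24

Answer: 0.00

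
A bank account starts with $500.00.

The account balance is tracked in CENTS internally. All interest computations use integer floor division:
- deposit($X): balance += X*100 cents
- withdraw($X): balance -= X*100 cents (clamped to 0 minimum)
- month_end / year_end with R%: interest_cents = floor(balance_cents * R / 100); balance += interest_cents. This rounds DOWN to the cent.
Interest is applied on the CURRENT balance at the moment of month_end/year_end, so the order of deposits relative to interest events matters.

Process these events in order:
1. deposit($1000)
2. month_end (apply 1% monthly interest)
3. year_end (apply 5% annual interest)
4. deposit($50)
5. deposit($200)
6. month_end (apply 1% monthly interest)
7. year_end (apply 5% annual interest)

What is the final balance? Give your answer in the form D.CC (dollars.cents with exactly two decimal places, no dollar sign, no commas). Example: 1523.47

After 1 (deposit($1000)): balance=$1500.00 total_interest=$0.00
After 2 (month_end (apply 1% monthly interest)): balance=$1515.00 total_interest=$15.00
After 3 (year_end (apply 5% annual interest)): balance=$1590.75 total_interest=$90.75
After 4 (deposit($50)): balance=$1640.75 total_interest=$90.75
After 5 (deposit($200)): balance=$1840.75 total_interest=$90.75
After 6 (month_end (apply 1% monthly interest)): balance=$1859.15 total_interest=$109.15
After 7 (year_end (apply 5% annual interest)): balance=$1952.10 total_interest=$202.10

Answer: 1952.10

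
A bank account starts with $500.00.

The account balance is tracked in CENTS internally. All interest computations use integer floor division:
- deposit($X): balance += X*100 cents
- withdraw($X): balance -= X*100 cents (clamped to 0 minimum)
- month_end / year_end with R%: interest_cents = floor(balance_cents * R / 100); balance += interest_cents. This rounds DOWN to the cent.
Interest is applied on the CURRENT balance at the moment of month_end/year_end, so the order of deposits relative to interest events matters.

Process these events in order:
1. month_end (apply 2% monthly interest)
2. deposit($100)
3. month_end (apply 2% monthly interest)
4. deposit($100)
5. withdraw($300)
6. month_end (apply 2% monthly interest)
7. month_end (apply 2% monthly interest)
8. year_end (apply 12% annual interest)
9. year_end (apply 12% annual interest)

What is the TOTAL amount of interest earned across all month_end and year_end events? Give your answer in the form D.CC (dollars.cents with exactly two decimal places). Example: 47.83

Answer: 150.99

Derivation:
After 1 (month_end (apply 2% monthly interest)): balance=$510.00 total_interest=$10.00
After 2 (deposit($100)): balance=$610.00 total_interest=$10.00
After 3 (month_end (apply 2% monthly interest)): balance=$622.20 total_interest=$22.20
After 4 (deposit($100)): balance=$722.20 total_interest=$22.20
After 5 (withdraw($300)): balance=$422.20 total_interest=$22.20
After 6 (month_end (apply 2% monthly interest)): balance=$430.64 total_interest=$30.64
After 7 (month_end (apply 2% monthly interest)): balance=$439.25 total_interest=$39.25
After 8 (year_end (apply 12% annual interest)): balance=$491.96 total_interest=$91.96
After 9 (year_end (apply 12% annual interest)): balance=$550.99 total_interest=$150.99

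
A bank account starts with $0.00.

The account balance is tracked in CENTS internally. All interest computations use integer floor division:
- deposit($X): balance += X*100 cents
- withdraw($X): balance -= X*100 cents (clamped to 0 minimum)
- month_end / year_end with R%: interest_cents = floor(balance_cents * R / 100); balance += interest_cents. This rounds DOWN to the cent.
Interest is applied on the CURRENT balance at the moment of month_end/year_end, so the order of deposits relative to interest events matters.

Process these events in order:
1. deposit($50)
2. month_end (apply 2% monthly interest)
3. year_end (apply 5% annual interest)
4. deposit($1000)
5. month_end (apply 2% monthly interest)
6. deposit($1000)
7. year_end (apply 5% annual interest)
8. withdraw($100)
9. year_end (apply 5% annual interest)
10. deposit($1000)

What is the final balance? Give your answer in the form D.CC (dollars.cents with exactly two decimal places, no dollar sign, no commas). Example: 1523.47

Answer: 3182.26

Derivation:
After 1 (deposit($50)): balance=$50.00 total_interest=$0.00
After 2 (month_end (apply 2% monthly interest)): balance=$51.00 total_interest=$1.00
After 3 (year_end (apply 5% annual interest)): balance=$53.55 total_interest=$3.55
After 4 (deposit($1000)): balance=$1053.55 total_interest=$3.55
After 5 (month_end (apply 2% monthly interest)): balance=$1074.62 total_interest=$24.62
After 6 (deposit($1000)): balance=$2074.62 total_interest=$24.62
After 7 (year_end (apply 5% annual interest)): balance=$2178.35 total_interest=$128.35
After 8 (withdraw($100)): balance=$2078.35 total_interest=$128.35
After 9 (year_end (apply 5% annual interest)): balance=$2182.26 total_interest=$232.26
After 10 (deposit($1000)): balance=$3182.26 total_interest=$232.26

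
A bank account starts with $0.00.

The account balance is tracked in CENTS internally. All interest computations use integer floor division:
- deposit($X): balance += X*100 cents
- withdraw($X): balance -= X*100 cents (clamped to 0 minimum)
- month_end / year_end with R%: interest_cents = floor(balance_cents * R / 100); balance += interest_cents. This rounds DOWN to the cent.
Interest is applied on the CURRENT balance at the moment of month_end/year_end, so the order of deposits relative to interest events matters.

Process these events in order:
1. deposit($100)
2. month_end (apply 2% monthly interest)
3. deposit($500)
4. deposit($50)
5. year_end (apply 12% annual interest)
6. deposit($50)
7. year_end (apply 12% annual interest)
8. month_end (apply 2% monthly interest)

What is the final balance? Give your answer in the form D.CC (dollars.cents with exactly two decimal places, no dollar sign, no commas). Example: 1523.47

After 1 (deposit($100)): balance=$100.00 total_interest=$0.00
After 2 (month_end (apply 2% monthly interest)): balance=$102.00 total_interest=$2.00
After 3 (deposit($500)): balance=$602.00 total_interest=$2.00
After 4 (deposit($50)): balance=$652.00 total_interest=$2.00
After 5 (year_end (apply 12% annual interest)): balance=$730.24 total_interest=$80.24
After 6 (deposit($50)): balance=$780.24 total_interest=$80.24
After 7 (year_end (apply 12% annual interest)): balance=$873.86 total_interest=$173.86
After 8 (month_end (apply 2% monthly interest)): balance=$891.33 total_interest=$191.33

Answer: 891.33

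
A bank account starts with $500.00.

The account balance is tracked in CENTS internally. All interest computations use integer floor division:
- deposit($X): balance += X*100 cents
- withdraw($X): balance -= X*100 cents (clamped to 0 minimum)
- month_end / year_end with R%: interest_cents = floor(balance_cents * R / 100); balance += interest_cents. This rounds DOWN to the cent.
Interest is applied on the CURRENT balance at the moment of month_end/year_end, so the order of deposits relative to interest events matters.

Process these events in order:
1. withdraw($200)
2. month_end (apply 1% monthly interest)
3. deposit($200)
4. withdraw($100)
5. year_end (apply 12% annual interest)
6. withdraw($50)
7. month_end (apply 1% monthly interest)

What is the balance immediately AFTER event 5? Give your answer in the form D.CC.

After 1 (withdraw($200)): balance=$300.00 total_interest=$0.00
After 2 (month_end (apply 1% monthly interest)): balance=$303.00 total_interest=$3.00
After 3 (deposit($200)): balance=$503.00 total_interest=$3.00
After 4 (withdraw($100)): balance=$403.00 total_interest=$3.00
After 5 (year_end (apply 12% annual interest)): balance=$451.36 total_interest=$51.36

Answer: 451.36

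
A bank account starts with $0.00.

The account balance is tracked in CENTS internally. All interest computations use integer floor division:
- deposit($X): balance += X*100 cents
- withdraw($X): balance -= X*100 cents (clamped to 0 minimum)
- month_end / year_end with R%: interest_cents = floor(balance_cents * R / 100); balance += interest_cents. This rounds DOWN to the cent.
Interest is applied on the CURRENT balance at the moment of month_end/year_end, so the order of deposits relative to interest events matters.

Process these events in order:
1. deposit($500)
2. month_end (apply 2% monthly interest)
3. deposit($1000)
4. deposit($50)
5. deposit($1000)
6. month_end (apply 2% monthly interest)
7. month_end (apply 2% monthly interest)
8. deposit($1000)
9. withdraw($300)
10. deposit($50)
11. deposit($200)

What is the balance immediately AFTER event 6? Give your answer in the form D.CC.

After 1 (deposit($500)): balance=$500.00 total_interest=$0.00
After 2 (month_end (apply 2% monthly interest)): balance=$510.00 total_interest=$10.00
After 3 (deposit($1000)): balance=$1510.00 total_interest=$10.00
After 4 (deposit($50)): balance=$1560.00 total_interest=$10.00
After 5 (deposit($1000)): balance=$2560.00 total_interest=$10.00
After 6 (month_end (apply 2% monthly interest)): balance=$2611.20 total_interest=$61.20

Answer: 2611.20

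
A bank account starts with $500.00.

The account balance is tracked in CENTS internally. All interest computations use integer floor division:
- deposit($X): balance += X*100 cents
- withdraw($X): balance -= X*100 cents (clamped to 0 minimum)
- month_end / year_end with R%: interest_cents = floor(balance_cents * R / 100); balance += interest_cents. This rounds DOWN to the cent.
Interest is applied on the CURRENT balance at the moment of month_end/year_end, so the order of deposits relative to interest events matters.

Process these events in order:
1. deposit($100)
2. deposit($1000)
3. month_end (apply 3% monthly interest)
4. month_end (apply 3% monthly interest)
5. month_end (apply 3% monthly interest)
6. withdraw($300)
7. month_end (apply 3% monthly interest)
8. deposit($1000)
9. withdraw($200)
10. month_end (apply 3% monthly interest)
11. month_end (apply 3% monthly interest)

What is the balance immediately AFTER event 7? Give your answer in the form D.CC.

Answer: 1491.81

Derivation:
After 1 (deposit($100)): balance=$600.00 total_interest=$0.00
After 2 (deposit($1000)): balance=$1600.00 total_interest=$0.00
After 3 (month_end (apply 3% monthly interest)): balance=$1648.00 total_interest=$48.00
After 4 (month_end (apply 3% monthly interest)): balance=$1697.44 total_interest=$97.44
After 5 (month_end (apply 3% monthly interest)): balance=$1748.36 total_interest=$148.36
After 6 (withdraw($300)): balance=$1448.36 total_interest=$148.36
After 7 (month_end (apply 3% monthly interest)): balance=$1491.81 total_interest=$191.81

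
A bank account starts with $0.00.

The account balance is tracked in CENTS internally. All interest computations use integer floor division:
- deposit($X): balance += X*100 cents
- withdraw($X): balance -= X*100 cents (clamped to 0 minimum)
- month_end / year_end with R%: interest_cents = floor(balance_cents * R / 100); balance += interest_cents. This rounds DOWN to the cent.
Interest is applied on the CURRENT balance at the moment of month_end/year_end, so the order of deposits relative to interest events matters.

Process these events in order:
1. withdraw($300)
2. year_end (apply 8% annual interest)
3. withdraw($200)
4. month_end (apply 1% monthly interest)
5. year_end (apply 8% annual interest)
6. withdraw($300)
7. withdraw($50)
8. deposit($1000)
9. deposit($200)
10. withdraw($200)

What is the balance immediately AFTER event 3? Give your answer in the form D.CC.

Answer: 0.00

Derivation:
After 1 (withdraw($300)): balance=$0.00 total_interest=$0.00
After 2 (year_end (apply 8% annual interest)): balance=$0.00 total_interest=$0.00
After 3 (withdraw($200)): balance=$0.00 total_interest=$0.00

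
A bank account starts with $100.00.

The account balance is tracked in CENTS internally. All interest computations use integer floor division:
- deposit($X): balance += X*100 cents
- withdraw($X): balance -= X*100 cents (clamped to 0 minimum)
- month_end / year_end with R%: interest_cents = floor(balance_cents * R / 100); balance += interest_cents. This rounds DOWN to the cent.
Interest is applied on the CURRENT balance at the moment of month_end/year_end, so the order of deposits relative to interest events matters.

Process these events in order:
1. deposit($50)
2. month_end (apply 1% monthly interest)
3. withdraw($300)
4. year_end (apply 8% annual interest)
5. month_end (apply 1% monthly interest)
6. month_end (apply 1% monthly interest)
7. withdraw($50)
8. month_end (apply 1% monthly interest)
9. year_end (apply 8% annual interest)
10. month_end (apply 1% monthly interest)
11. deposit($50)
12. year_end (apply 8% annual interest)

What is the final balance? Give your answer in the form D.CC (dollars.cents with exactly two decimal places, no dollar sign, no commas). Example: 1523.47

Answer: 54.00

Derivation:
After 1 (deposit($50)): balance=$150.00 total_interest=$0.00
After 2 (month_end (apply 1% monthly interest)): balance=$151.50 total_interest=$1.50
After 3 (withdraw($300)): balance=$0.00 total_interest=$1.50
After 4 (year_end (apply 8% annual interest)): balance=$0.00 total_interest=$1.50
After 5 (month_end (apply 1% monthly interest)): balance=$0.00 total_interest=$1.50
After 6 (month_end (apply 1% monthly interest)): balance=$0.00 total_interest=$1.50
After 7 (withdraw($50)): balance=$0.00 total_interest=$1.50
After 8 (month_end (apply 1% monthly interest)): balance=$0.00 total_interest=$1.50
After 9 (year_end (apply 8% annual interest)): balance=$0.00 total_interest=$1.50
After 10 (month_end (apply 1% monthly interest)): balance=$0.00 total_interest=$1.50
After 11 (deposit($50)): balance=$50.00 total_interest=$1.50
After 12 (year_end (apply 8% annual interest)): balance=$54.00 total_interest=$5.50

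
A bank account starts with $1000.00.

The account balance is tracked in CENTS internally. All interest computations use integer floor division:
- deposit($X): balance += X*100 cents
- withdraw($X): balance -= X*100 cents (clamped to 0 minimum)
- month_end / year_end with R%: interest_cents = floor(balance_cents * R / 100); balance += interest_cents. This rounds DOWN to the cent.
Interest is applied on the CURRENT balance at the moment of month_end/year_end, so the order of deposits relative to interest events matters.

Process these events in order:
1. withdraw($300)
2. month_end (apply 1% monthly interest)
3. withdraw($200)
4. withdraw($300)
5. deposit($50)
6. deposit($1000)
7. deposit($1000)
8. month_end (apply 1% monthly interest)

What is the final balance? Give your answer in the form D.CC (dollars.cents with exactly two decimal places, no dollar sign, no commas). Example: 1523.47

After 1 (withdraw($300)): balance=$700.00 total_interest=$0.00
After 2 (month_end (apply 1% monthly interest)): balance=$707.00 total_interest=$7.00
After 3 (withdraw($200)): balance=$507.00 total_interest=$7.00
After 4 (withdraw($300)): balance=$207.00 total_interest=$7.00
After 5 (deposit($50)): balance=$257.00 total_interest=$7.00
After 6 (deposit($1000)): balance=$1257.00 total_interest=$7.00
After 7 (deposit($1000)): balance=$2257.00 total_interest=$7.00
After 8 (month_end (apply 1% monthly interest)): balance=$2279.57 total_interest=$29.57

Answer: 2279.57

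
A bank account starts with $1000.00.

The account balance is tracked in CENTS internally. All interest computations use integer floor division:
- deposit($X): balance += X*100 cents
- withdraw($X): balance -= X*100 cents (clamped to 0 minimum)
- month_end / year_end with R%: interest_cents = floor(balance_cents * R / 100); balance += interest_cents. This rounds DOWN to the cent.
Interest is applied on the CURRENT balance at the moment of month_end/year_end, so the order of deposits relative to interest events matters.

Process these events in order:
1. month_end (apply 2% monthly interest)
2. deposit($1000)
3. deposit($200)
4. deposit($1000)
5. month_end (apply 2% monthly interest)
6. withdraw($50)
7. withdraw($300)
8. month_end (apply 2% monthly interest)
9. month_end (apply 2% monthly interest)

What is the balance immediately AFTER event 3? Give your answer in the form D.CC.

After 1 (month_end (apply 2% monthly interest)): balance=$1020.00 total_interest=$20.00
After 2 (deposit($1000)): balance=$2020.00 total_interest=$20.00
After 3 (deposit($200)): balance=$2220.00 total_interest=$20.00

Answer: 2220.00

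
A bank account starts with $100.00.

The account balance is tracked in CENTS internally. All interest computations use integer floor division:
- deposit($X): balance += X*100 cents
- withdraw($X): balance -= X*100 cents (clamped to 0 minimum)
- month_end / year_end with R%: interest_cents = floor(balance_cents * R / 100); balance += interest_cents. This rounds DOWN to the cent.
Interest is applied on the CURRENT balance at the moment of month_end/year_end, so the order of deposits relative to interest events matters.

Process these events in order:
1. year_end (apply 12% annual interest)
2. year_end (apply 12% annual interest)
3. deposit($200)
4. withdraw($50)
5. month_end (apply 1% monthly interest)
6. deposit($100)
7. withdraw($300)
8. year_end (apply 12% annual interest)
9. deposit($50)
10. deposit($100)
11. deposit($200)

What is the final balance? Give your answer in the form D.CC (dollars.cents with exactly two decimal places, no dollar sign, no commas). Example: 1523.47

Answer: 437.57

Derivation:
After 1 (year_end (apply 12% annual interest)): balance=$112.00 total_interest=$12.00
After 2 (year_end (apply 12% annual interest)): balance=$125.44 total_interest=$25.44
After 3 (deposit($200)): balance=$325.44 total_interest=$25.44
After 4 (withdraw($50)): balance=$275.44 total_interest=$25.44
After 5 (month_end (apply 1% monthly interest)): balance=$278.19 total_interest=$28.19
After 6 (deposit($100)): balance=$378.19 total_interest=$28.19
After 7 (withdraw($300)): balance=$78.19 total_interest=$28.19
After 8 (year_end (apply 12% annual interest)): balance=$87.57 total_interest=$37.57
After 9 (deposit($50)): balance=$137.57 total_interest=$37.57
After 10 (deposit($100)): balance=$237.57 total_interest=$37.57
After 11 (deposit($200)): balance=$437.57 total_interest=$37.57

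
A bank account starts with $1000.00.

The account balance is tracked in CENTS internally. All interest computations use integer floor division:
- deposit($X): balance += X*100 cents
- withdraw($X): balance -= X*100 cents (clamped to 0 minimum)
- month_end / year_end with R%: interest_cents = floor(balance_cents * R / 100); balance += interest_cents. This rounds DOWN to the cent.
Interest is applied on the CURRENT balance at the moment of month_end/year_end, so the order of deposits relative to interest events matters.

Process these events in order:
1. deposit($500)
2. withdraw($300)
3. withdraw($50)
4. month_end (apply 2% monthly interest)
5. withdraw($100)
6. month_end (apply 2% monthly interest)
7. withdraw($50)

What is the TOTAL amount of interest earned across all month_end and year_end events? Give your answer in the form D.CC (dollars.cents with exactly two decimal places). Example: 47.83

Answer: 44.46

Derivation:
After 1 (deposit($500)): balance=$1500.00 total_interest=$0.00
After 2 (withdraw($300)): balance=$1200.00 total_interest=$0.00
After 3 (withdraw($50)): balance=$1150.00 total_interest=$0.00
After 4 (month_end (apply 2% monthly interest)): balance=$1173.00 total_interest=$23.00
After 5 (withdraw($100)): balance=$1073.00 total_interest=$23.00
After 6 (month_end (apply 2% monthly interest)): balance=$1094.46 total_interest=$44.46
After 7 (withdraw($50)): balance=$1044.46 total_interest=$44.46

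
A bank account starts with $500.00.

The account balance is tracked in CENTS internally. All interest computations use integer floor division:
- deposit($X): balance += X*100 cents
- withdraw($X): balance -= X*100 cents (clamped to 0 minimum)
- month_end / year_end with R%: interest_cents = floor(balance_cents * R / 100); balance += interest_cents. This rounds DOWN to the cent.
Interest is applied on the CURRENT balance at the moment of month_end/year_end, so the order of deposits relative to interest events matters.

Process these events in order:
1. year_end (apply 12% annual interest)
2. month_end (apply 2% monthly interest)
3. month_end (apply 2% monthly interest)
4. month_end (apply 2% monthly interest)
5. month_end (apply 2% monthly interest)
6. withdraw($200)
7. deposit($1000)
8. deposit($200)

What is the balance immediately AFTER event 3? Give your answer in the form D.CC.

Answer: 582.62

Derivation:
After 1 (year_end (apply 12% annual interest)): balance=$560.00 total_interest=$60.00
After 2 (month_end (apply 2% monthly interest)): balance=$571.20 total_interest=$71.20
After 3 (month_end (apply 2% monthly interest)): balance=$582.62 total_interest=$82.62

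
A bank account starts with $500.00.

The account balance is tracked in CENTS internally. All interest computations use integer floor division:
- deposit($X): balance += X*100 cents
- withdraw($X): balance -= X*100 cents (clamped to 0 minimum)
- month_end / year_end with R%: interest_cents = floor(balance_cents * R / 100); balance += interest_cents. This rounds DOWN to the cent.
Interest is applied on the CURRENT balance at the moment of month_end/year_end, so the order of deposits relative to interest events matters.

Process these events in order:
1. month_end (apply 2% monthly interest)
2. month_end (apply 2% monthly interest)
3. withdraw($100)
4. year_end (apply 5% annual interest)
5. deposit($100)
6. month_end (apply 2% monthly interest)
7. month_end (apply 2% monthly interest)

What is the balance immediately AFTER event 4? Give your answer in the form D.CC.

After 1 (month_end (apply 2% monthly interest)): balance=$510.00 total_interest=$10.00
After 2 (month_end (apply 2% monthly interest)): balance=$520.20 total_interest=$20.20
After 3 (withdraw($100)): balance=$420.20 total_interest=$20.20
After 4 (year_end (apply 5% annual interest)): balance=$441.21 total_interest=$41.21

Answer: 441.21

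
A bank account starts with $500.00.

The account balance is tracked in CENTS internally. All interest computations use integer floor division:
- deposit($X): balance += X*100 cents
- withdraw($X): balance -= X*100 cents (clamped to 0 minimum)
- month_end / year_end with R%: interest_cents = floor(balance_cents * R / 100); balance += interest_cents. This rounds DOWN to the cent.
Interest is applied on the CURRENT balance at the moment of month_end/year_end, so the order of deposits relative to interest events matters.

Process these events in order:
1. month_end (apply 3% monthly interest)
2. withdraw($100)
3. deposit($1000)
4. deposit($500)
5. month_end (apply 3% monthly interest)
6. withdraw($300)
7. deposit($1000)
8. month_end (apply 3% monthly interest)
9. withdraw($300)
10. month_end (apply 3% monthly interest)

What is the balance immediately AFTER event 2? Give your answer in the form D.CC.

Answer: 415.00

Derivation:
After 1 (month_end (apply 3% monthly interest)): balance=$515.00 total_interest=$15.00
After 2 (withdraw($100)): balance=$415.00 total_interest=$15.00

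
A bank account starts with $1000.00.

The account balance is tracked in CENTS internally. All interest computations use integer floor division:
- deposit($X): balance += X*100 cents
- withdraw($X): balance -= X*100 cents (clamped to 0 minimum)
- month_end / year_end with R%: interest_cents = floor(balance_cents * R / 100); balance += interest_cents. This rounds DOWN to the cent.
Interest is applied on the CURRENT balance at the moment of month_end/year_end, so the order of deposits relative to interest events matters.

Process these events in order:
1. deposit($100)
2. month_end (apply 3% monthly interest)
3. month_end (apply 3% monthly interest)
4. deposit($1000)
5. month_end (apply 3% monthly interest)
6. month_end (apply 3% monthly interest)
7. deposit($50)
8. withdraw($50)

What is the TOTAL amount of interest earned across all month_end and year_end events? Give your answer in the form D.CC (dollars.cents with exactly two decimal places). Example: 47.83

After 1 (deposit($100)): balance=$1100.00 total_interest=$0.00
After 2 (month_end (apply 3% monthly interest)): balance=$1133.00 total_interest=$33.00
After 3 (month_end (apply 3% monthly interest)): balance=$1166.99 total_interest=$66.99
After 4 (deposit($1000)): balance=$2166.99 total_interest=$66.99
After 5 (month_end (apply 3% monthly interest)): balance=$2231.99 total_interest=$131.99
After 6 (month_end (apply 3% monthly interest)): balance=$2298.94 total_interest=$198.94
After 7 (deposit($50)): balance=$2348.94 total_interest=$198.94
After 8 (withdraw($50)): balance=$2298.94 total_interest=$198.94

Answer: 198.94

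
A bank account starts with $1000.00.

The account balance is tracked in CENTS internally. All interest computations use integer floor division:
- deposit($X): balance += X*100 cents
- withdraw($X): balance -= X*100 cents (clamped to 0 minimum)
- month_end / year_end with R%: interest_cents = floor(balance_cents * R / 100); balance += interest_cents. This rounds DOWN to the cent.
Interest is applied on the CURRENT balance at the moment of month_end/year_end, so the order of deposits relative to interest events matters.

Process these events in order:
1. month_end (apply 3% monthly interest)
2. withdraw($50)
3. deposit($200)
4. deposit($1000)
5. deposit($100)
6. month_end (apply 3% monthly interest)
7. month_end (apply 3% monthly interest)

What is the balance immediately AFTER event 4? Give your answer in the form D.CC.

After 1 (month_end (apply 3% monthly interest)): balance=$1030.00 total_interest=$30.00
After 2 (withdraw($50)): balance=$980.00 total_interest=$30.00
After 3 (deposit($200)): balance=$1180.00 total_interest=$30.00
After 4 (deposit($1000)): balance=$2180.00 total_interest=$30.00

Answer: 2180.00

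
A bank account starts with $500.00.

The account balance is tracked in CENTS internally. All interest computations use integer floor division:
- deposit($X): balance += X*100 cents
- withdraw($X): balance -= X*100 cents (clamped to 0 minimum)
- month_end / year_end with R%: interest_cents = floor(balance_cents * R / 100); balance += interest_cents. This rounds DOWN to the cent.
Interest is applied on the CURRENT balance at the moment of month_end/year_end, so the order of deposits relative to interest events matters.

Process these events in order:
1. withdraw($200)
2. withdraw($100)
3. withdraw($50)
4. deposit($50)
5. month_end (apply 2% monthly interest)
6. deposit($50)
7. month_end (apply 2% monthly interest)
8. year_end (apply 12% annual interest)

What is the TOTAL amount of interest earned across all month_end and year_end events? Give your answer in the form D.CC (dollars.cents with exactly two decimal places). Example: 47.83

Answer: 40.16

Derivation:
After 1 (withdraw($200)): balance=$300.00 total_interest=$0.00
After 2 (withdraw($100)): balance=$200.00 total_interest=$0.00
After 3 (withdraw($50)): balance=$150.00 total_interest=$0.00
After 4 (deposit($50)): balance=$200.00 total_interest=$0.00
After 5 (month_end (apply 2% monthly interest)): balance=$204.00 total_interest=$4.00
After 6 (deposit($50)): balance=$254.00 total_interest=$4.00
After 7 (month_end (apply 2% monthly interest)): balance=$259.08 total_interest=$9.08
After 8 (year_end (apply 12% annual interest)): balance=$290.16 total_interest=$40.16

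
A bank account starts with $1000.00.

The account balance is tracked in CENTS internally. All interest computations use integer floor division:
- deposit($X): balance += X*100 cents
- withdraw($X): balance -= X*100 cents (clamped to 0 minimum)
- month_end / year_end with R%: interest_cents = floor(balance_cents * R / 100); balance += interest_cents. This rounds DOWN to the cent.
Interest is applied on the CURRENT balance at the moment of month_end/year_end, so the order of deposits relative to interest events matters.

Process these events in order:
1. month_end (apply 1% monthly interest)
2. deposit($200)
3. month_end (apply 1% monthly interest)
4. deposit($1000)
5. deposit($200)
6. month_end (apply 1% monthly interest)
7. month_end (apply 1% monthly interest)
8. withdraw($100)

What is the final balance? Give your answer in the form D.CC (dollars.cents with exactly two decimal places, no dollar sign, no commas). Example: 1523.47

Answer: 2370.78

Derivation:
After 1 (month_end (apply 1% monthly interest)): balance=$1010.00 total_interest=$10.00
After 2 (deposit($200)): balance=$1210.00 total_interest=$10.00
After 3 (month_end (apply 1% monthly interest)): balance=$1222.10 total_interest=$22.10
After 4 (deposit($1000)): balance=$2222.10 total_interest=$22.10
After 5 (deposit($200)): balance=$2422.10 total_interest=$22.10
After 6 (month_end (apply 1% monthly interest)): balance=$2446.32 total_interest=$46.32
After 7 (month_end (apply 1% monthly interest)): balance=$2470.78 total_interest=$70.78
After 8 (withdraw($100)): balance=$2370.78 total_interest=$70.78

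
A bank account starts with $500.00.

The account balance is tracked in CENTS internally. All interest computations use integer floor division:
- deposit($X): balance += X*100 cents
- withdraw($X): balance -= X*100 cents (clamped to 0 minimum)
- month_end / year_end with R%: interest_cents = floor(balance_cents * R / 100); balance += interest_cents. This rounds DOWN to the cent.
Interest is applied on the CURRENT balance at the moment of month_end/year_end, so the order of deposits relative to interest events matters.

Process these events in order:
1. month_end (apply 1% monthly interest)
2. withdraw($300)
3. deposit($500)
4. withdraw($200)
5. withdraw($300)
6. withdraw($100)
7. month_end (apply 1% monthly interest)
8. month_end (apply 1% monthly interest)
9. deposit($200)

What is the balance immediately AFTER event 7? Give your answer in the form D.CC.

After 1 (month_end (apply 1% monthly interest)): balance=$505.00 total_interest=$5.00
After 2 (withdraw($300)): balance=$205.00 total_interest=$5.00
After 3 (deposit($500)): balance=$705.00 total_interest=$5.00
After 4 (withdraw($200)): balance=$505.00 total_interest=$5.00
After 5 (withdraw($300)): balance=$205.00 total_interest=$5.00
After 6 (withdraw($100)): balance=$105.00 total_interest=$5.00
After 7 (month_end (apply 1% monthly interest)): balance=$106.05 total_interest=$6.05

Answer: 106.05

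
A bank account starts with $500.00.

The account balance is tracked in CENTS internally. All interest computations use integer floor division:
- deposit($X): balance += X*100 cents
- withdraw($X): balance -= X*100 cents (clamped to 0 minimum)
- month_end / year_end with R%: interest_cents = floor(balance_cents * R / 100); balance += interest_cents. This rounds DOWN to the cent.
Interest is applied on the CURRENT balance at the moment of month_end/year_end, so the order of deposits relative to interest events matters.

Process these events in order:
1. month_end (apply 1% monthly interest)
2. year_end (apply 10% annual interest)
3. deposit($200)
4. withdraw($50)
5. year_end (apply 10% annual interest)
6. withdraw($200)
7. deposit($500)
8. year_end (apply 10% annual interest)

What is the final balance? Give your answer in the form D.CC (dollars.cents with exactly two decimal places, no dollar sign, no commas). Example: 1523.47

Answer: 1183.65

Derivation:
After 1 (month_end (apply 1% monthly interest)): balance=$505.00 total_interest=$5.00
After 2 (year_end (apply 10% annual interest)): balance=$555.50 total_interest=$55.50
After 3 (deposit($200)): balance=$755.50 total_interest=$55.50
After 4 (withdraw($50)): balance=$705.50 total_interest=$55.50
After 5 (year_end (apply 10% annual interest)): balance=$776.05 total_interest=$126.05
After 6 (withdraw($200)): balance=$576.05 total_interest=$126.05
After 7 (deposit($500)): balance=$1076.05 total_interest=$126.05
After 8 (year_end (apply 10% annual interest)): balance=$1183.65 total_interest=$233.65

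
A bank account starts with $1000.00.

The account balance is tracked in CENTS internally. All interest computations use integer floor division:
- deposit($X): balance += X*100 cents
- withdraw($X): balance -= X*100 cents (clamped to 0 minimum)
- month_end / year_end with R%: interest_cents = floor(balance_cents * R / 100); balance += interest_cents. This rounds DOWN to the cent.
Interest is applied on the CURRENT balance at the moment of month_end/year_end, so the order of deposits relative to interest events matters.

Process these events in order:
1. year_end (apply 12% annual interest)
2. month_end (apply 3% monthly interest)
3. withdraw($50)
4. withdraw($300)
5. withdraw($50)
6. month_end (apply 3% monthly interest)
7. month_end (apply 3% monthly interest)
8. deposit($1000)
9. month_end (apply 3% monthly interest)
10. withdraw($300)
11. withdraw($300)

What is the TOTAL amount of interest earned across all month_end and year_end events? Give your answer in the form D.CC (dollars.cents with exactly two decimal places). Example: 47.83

Answer: 253.46

Derivation:
After 1 (year_end (apply 12% annual interest)): balance=$1120.00 total_interest=$120.00
After 2 (month_end (apply 3% monthly interest)): balance=$1153.60 total_interest=$153.60
After 3 (withdraw($50)): balance=$1103.60 total_interest=$153.60
After 4 (withdraw($300)): balance=$803.60 total_interest=$153.60
After 5 (withdraw($50)): balance=$753.60 total_interest=$153.60
After 6 (month_end (apply 3% monthly interest)): balance=$776.20 total_interest=$176.20
After 7 (month_end (apply 3% monthly interest)): balance=$799.48 total_interest=$199.48
After 8 (deposit($1000)): balance=$1799.48 total_interest=$199.48
After 9 (month_end (apply 3% monthly interest)): balance=$1853.46 total_interest=$253.46
After 10 (withdraw($300)): balance=$1553.46 total_interest=$253.46
After 11 (withdraw($300)): balance=$1253.46 total_interest=$253.46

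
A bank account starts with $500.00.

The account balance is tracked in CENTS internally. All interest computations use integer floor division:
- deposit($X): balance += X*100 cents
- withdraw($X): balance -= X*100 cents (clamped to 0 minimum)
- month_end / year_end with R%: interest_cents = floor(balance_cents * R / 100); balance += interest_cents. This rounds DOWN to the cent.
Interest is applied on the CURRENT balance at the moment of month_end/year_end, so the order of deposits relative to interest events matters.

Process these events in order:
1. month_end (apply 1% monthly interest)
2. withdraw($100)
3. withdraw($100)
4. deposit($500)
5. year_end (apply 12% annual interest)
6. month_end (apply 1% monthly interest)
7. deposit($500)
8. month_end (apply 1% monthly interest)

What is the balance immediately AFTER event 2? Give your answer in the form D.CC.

Answer: 405.00

Derivation:
After 1 (month_end (apply 1% monthly interest)): balance=$505.00 total_interest=$5.00
After 2 (withdraw($100)): balance=$405.00 total_interest=$5.00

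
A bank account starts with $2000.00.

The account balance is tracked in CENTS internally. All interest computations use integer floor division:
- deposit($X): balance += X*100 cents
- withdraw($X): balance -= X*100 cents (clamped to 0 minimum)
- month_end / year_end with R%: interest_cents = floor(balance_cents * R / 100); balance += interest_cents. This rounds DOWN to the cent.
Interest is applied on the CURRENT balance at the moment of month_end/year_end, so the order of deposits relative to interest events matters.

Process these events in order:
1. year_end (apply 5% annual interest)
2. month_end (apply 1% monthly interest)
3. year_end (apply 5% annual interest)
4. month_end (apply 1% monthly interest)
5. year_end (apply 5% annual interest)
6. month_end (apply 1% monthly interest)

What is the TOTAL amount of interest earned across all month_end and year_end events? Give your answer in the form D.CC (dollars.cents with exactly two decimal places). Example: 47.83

Answer: 385.39

Derivation:
After 1 (year_end (apply 5% annual interest)): balance=$2100.00 total_interest=$100.00
After 2 (month_end (apply 1% monthly interest)): balance=$2121.00 total_interest=$121.00
After 3 (year_end (apply 5% annual interest)): balance=$2227.05 total_interest=$227.05
After 4 (month_end (apply 1% monthly interest)): balance=$2249.32 total_interest=$249.32
After 5 (year_end (apply 5% annual interest)): balance=$2361.78 total_interest=$361.78
After 6 (month_end (apply 1% monthly interest)): balance=$2385.39 total_interest=$385.39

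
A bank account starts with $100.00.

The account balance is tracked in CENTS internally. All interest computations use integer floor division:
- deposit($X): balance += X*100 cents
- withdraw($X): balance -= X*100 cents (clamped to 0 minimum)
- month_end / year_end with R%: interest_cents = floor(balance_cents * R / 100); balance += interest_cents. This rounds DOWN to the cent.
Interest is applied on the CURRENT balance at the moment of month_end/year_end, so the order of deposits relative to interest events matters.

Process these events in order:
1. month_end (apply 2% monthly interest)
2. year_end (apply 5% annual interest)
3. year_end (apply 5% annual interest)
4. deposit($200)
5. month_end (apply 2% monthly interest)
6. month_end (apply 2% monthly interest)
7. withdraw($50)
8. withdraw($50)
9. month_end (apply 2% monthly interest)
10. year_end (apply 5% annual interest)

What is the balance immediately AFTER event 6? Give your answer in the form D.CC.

Answer: 325.06

Derivation:
After 1 (month_end (apply 2% monthly interest)): balance=$102.00 total_interest=$2.00
After 2 (year_end (apply 5% annual interest)): balance=$107.10 total_interest=$7.10
After 3 (year_end (apply 5% annual interest)): balance=$112.45 total_interest=$12.45
After 4 (deposit($200)): balance=$312.45 total_interest=$12.45
After 5 (month_end (apply 2% monthly interest)): balance=$318.69 total_interest=$18.69
After 6 (month_end (apply 2% monthly interest)): balance=$325.06 total_interest=$25.06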